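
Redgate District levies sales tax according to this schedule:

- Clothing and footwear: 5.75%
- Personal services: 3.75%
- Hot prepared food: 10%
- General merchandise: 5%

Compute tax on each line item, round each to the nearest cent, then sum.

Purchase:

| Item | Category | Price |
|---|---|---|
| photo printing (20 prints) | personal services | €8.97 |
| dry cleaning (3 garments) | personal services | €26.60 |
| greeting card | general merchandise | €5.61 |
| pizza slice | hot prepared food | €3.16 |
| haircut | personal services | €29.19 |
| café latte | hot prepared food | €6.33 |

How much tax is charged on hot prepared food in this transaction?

€0.95

Pizza slice €3.16: hot prepared food → 10% → €0.32
Café latte €6.33: hot prepared food → 10% → €0.63
Tax on hot prepared food = €0.32 + €0.63 = €0.95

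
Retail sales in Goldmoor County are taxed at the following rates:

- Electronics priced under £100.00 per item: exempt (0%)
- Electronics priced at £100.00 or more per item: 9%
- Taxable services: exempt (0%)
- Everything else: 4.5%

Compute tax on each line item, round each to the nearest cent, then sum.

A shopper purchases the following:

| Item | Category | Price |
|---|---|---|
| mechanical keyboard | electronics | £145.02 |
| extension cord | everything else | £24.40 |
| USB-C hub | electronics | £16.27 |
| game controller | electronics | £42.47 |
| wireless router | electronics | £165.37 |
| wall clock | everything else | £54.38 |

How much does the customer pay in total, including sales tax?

Mechanical keyboard £145.02: electronics, £100.00 or more → 9% → £13.05
Extension cord £24.40: everything else → 4.5% → £1.10
USB-C hub £16.27: electronics, under £100.00 → 0% → £0.00
Game controller £42.47: electronics, under £100.00 → 0% → £0.00
Wireless router £165.37: electronics, £100.00 or more → 9% → £14.88
Wall clock £54.38: everything else → 4.5% → £2.45
Subtotal = £447.91; tax = £31.48; total due = £479.39

£479.39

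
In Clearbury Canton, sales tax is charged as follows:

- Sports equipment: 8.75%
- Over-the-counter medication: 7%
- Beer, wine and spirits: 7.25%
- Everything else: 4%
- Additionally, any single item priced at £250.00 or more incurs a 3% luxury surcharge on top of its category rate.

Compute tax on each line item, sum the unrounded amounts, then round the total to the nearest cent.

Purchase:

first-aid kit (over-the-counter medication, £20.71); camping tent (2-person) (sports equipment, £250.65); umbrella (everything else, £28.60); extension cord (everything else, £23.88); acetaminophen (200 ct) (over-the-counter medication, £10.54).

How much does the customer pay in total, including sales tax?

£368.12

First-aid kit £20.71: over-the-counter medication → 7% → £1.4497
Camping tent (2-person) £250.65: sports equipment → 8.75% + 3% surcharge = 11.75% → £29.451375
Umbrella £28.60: everything else → 4% → £1.144
Extension cord £23.88: everything else → 4% → £0.9552
Acetaminophen (200 ct) £10.54: over-the-counter medication → 7% → £0.7378
Subtotal = £334.38; unrounded tax = £33.738075 → £33.74; total due = £368.12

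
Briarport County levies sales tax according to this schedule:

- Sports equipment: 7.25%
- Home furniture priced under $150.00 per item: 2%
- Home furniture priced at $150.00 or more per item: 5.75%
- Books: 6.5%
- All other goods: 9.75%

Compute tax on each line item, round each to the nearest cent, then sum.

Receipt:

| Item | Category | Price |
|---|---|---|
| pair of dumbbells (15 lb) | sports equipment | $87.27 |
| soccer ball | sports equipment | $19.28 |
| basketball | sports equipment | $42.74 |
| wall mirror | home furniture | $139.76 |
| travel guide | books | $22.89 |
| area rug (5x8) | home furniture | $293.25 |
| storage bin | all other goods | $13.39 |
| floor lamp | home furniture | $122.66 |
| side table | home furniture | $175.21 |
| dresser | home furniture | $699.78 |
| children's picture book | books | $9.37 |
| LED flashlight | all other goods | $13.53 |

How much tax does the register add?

$87.98

Pair of dumbbells (15 lb) $87.27: sports equipment → 7.25% → $6.33
Soccer ball $19.28: sports equipment → 7.25% → $1.40
Basketball $42.74: sports equipment → 7.25% → $3.10
Wall mirror $139.76: home furniture, under $150.00 → 2% → $2.80
Travel guide $22.89: books → 6.5% → $1.49
Area rug (5x8) $293.25: home furniture, $150.00 or more → 5.75% → $16.86
Storage bin $13.39: all other goods → 9.75% → $1.31
Floor lamp $122.66: home furniture, under $150.00 → 2% → $2.45
Side table $175.21: home furniture, $150.00 or more → 5.75% → $10.07
Dresser $699.78: home furniture, $150.00 or more → 5.75% → $40.24
Children's picture book $9.37: books → 6.5% → $0.61
LED flashlight $13.53: all other goods → 9.75% → $1.32
Total tax = $6.33 + $1.40 + $3.10 + $2.80 + $1.49 + $16.86 + $1.31 + $2.45 + $10.07 + $40.24 + $0.61 + $1.32 = $87.98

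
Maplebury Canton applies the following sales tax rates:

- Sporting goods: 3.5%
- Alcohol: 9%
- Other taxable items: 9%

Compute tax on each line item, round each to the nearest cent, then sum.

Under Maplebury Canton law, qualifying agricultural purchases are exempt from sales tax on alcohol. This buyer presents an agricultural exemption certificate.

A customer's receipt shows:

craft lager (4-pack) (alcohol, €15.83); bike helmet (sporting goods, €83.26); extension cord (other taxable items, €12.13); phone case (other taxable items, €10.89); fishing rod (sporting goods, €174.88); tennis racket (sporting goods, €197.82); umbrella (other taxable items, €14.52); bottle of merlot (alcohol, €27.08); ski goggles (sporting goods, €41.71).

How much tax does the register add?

€20.79

Craft lager (4-pack) €15.83: alcohol, buyer-exempt → 0% → €0.00
Bike helmet €83.26: sporting goods → 3.5% → €2.91
Extension cord €12.13: other taxable items → 9% → €1.09
Phone case €10.89: other taxable items → 9% → €0.98
Fishing rod €174.88: sporting goods → 3.5% → €6.12
Tennis racket €197.82: sporting goods → 3.5% → €6.92
Umbrella €14.52: other taxable items → 9% → €1.31
Bottle of merlot €27.08: alcohol, buyer-exempt → 0% → €0.00
Ski goggles €41.71: sporting goods → 3.5% → €1.46
Total tax = €2.91 + €1.09 + €0.98 + €6.12 + €6.92 + €1.31 + €1.46 = €20.79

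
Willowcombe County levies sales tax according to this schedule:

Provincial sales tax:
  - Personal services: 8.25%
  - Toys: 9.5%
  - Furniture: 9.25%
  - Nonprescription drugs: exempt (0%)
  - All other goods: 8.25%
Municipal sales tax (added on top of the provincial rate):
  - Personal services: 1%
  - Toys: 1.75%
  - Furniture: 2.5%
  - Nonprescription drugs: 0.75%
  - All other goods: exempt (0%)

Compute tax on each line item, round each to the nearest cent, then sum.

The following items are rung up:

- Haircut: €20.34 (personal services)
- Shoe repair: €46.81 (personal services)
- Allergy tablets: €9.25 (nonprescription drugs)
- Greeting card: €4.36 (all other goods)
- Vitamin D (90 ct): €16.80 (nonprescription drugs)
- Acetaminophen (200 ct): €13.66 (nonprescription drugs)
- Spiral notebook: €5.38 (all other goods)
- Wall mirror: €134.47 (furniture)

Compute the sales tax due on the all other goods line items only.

Greeting card €4.36: all other goods → 8.25% + 0% municipal = 8.25% → €0.36
Spiral notebook €5.38: all other goods → 8.25% + 0% municipal = 8.25% → €0.44
Tax on all other goods = €0.36 + €0.44 = €0.80

€0.80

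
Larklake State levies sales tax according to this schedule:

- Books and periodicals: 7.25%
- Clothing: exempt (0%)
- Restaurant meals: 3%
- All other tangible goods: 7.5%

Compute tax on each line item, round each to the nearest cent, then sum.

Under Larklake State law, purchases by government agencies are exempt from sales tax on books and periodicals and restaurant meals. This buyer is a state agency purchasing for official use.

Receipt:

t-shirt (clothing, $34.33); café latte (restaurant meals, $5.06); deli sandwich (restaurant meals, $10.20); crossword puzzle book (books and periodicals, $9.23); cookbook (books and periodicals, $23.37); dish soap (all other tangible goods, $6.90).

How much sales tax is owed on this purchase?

$0.52

T-shirt $34.33: clothing → 0% → $0.00
Café latte $5.06: restaurant meals, buyer-exempt → 0% → $0.00
Deli sandwich $10.20: restaurant meals, buyer-exempt → 0% → $0.00
Crossword puzzle book $9.23: books and periodicals, buyer-exempt → 0% → $0.00
Cookbook $23.37: books and periodicals, buyer-exempt → 0% → $0.00
Dish soap $6.90: all other tangible goods → 7.5% → $0.52
Total tax = $0.52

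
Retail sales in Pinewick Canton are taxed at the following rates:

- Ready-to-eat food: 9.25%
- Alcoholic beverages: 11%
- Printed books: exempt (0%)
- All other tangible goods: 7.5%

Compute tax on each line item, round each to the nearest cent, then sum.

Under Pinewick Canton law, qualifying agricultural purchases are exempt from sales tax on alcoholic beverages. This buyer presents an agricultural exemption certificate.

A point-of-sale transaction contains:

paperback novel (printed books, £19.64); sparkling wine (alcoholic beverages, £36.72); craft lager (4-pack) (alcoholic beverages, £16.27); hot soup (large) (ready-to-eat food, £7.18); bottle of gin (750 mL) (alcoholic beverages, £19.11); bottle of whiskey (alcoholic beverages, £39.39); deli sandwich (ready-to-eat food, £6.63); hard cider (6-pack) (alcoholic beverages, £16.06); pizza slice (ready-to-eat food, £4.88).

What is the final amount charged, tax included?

£167.60

Paperback novel £19.64: printed books → 0% → £0.00
Sparkling wine £36.72: alcoholic beverages, buyer-exempt → 0% → £0.00
Craft lager (4-pack) £16.27: alcoholic beverages, buyer-exempt → 0% → £0.00
Hot soup (large) £7.18: ready-to-eat food → 9.25% → £0.66
Bottle of gin (750 mL) £19.11: alcoholic beverages, buyer-exempt → 0% → £0.00
Bottle of whiskey £39.39: alcoholic beverages, buyer-exempt → 0% → £0.00
Deli sandwich £6.63: ready-to-eat food → 9.25% → £0.61
Hard cider (6-pack) £16.06: alcoholic beverages, buyer-exempt → 0% → £0.00
Pizza slice £4.88: ready-to-eat food → 9.25% → £0.45
Subtotal = £165.88; tax = £1.72; total due = £167.60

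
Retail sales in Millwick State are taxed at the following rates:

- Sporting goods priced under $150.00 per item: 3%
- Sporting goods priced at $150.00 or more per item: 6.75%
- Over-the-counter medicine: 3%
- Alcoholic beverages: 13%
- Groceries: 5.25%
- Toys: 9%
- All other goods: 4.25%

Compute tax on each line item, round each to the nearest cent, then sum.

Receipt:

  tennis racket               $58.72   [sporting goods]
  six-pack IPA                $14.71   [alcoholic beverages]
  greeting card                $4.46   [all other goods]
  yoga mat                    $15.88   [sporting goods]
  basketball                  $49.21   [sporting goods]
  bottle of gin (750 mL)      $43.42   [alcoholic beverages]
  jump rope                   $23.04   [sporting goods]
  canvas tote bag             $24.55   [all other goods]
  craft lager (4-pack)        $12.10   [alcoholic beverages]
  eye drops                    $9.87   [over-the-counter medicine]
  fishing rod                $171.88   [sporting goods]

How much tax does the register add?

$26.66

Tennis racket $58.72: sporting goods, under $150.00 → 3% → $1.76
Six-pack IPA $14.71: alcoholic beverages → 13% → $1.91
Greeting card $4.46: all other goods → 4.25% → $0.19
Yoga mat $15.88: sporting goods, under $150.00 → 3% → $0.48
Basketball $49.21: sporting goods, under $150.00 → 3% → $1.48
Bottle of gin (750 mL) $43.42: alcoholic beverages → 13% → $5.64
Jump rope $23.04: sporting goods, under $150.00 → 3% → $0.69
Canvas tote bag $24.55: all other goods → 4.25% → $1.04
Craft lager (4-pack) $12.10: alcoholic beverages → 13% → $1.57
Eye drops $9.87: over-the-counter medicine → 3% → $0.30
Fishing rod $171.88: sporting goods, $150.00 or more → 6.75% → $11.60
Total tax = $1.76 + $1.91 + $0.19 + $0.48 + $1.48 + $5.64 + $0.69 + $1.04 + $1.57 + $0.30 + $11.60 = $26.66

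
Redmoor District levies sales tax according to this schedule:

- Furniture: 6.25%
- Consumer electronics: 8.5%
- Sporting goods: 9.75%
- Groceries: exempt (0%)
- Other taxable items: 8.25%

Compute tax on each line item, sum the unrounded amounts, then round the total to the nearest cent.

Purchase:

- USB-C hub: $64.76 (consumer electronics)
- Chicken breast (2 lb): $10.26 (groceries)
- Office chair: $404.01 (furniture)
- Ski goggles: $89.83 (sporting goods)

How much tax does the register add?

USB-C hub $64.76: consumer electronics → 8.5% → $5.5046
Chicken breast (2 lb) $10.26: groceries → 0% → $0.00
Office chair $404.01: furniture → 6.25% → $25.250625
Ski goggles $89.83: sporting goods → 9.75% → $8.758425
Unrounded tax sum = $39.51365 → $39.51

$39.51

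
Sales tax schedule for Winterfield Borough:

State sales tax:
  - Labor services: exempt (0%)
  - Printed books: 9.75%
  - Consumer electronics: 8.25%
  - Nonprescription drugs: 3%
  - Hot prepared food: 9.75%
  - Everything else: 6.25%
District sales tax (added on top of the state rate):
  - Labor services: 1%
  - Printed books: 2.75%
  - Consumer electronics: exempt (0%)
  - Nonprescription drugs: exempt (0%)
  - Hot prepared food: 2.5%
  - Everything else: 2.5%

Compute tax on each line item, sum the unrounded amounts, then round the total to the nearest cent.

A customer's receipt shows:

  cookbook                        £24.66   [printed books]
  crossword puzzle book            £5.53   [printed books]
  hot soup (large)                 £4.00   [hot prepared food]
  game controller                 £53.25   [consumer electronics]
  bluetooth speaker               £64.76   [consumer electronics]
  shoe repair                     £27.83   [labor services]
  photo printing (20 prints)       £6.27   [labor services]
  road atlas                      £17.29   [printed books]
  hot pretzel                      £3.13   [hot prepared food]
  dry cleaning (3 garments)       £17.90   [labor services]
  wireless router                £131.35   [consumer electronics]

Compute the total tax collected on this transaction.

£27.90

Cookbook £24.66: printed books → 9.75% + 2.75% district = 12.5% → £3.0825
Crossword puzzle book £5.53: printed books → 9.75% + 2.75% district = 12.5% → £0.69125
Hot soup (large) £4.00: hot prepared food → 9.75% + 2.5% district = 12.25% → £0.49
Game controller £53.25: consumer electronics → 8.25% + 0% district = 8.25% → £4.393125
Bluetooth speaker £64.76: consumer electronics → 8.25% + 0% district = 8.25% → £5.3427
Shoe repair £27.83: labor services → 0% + 1% district = 1% → £0.2783
Photo printing (20 prints) £6.27: labor services → 0% + 1% district = 1% → £0.0627
Road atlas £17.29: printed books → 9.75% + 2.75% district = 12.5% → £2.16125
Hot pretzel £3.13: hot prepared food → 9.75% + 2.5% district = 12.25% → £0.383425
Dry cleaning (3 garments) £17.90: labor services → 0% + 1% district = 1% → £0.179
Wireless router £131.35: consumer electronics → 8.25% + 0% district = 8.25% → £10.836375
Unrounded tax sum = £27.900625 → £27.90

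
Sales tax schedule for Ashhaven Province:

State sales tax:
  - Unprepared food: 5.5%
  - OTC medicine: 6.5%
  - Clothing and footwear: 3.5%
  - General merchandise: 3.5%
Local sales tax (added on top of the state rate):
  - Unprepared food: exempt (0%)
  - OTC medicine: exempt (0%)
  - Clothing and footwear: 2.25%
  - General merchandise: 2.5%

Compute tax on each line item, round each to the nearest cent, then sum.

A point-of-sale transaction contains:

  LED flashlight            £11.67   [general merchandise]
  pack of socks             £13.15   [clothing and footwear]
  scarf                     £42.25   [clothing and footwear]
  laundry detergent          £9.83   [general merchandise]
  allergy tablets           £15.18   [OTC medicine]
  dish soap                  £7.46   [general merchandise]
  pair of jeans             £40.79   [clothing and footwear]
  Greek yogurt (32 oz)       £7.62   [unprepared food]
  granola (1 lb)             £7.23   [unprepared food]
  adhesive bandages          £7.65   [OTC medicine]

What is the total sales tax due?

LED flashlight £11.67: general merchandise → 3.5% + 2.5% local = 6% → £0.70
Pack of socks £13.15: clothing and footwear → 3.5% + 2.25% local = 5.75% → £0.76
Scarf £42.25: clothing and footwear → 3.5% + 2.25% local = 5.75% → £2.43
Laundry detergent £9.83: general merchandise → 3.5% + 2.5% local = 6% → £0.59
Allergy tablets £15.18: OTC medicine → 6.5% + 0% local = 6.5% → £0.99
Dish soap £7.46: general merchandise → 3.5% + 2.5% local = 6% → £0.45
Pair of jeans £40.79: clothing and footwear → 3.5% + 2.25% local = 5.75% → £2.35
Greek yogurt (32 oz) £7.62: unprepared food → 5.5% + 0% local = 5.5% → £0.42
Granola (1 lb) £7.23: unprepared food → 5.5% + 0% local = 5.5% → £0.40
Adhesive bandages £7.65: OTC medicine → 6.5% + 0% local = 6.5% → £0.50
Total tax = £0.70 + £0.76 + £2.43 + £0.59 + £0.99 + £0.45 + £2.35 + £0.42 + £0.40 + £0.50 = £9.59

£9.59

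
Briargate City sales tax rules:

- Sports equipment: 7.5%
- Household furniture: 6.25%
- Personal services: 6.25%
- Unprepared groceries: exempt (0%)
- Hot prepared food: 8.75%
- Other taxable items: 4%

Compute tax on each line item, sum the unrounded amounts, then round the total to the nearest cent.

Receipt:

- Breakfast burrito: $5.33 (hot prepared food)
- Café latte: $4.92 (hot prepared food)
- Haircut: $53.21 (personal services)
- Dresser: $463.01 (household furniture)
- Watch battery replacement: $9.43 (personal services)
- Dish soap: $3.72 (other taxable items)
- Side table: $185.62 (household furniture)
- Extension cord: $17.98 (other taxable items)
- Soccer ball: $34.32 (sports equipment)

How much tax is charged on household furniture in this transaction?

Dresser $463.01: household furniture → 6.25% → $28.938125
Side table $185.62: household furniture → 6.25% → $11.60125
Tax on household furniture: unrounded sum = $40.539375 → $40.54

$40.54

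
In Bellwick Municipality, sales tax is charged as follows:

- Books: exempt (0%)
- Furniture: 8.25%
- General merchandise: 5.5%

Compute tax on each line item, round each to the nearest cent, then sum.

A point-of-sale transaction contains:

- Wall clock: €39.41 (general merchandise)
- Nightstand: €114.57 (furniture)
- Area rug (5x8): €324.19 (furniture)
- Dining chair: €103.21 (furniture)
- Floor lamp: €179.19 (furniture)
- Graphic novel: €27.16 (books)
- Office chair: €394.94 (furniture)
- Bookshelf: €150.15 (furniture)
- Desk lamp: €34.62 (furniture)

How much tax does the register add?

€109.49

Wall clock €39.41: general merchandise → 5.5% → €2.17
Nightstand €114.57: furniture → 8.25% → €9.45
Area rug (5x8) €324.19: furniture → 8.25% → €26.75
Dining chair €103.21: furniture → 8.25% → €8.51
Floor lamp €179.19: furniture → 8.25% → €14.78
Graphic novel €27.16: books → 0% → €0.00
Office chair €394.94: furniture → 8.25% → €32.58
Bookshelf €150.15: furniture → 8.25% → €12.39
Desk lamp €34.62: furniture → 8.25% → €2.86
Total tax = €2.17 + €9.45 + €26.75 + €8.51 + €14.78 + €32.58 + €12.39 + €2.86 = €109.49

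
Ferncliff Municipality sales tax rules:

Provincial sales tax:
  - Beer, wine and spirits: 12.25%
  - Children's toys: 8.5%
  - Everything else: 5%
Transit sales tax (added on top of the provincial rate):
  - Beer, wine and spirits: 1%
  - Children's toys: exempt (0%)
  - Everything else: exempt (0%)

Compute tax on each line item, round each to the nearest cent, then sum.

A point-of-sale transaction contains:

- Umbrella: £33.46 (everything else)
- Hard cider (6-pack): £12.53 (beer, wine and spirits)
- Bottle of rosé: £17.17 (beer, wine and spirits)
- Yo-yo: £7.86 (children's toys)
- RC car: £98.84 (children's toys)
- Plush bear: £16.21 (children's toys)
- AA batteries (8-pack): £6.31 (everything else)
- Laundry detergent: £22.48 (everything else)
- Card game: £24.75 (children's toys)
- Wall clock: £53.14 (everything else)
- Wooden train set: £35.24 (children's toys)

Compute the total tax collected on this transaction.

Umbrella £33.46: everything else → 5% + 0% transit = 5% → £1.67
Hard cider (6-pack) £12.53: beer, wine and spirits → 12.25% + 1% transit = 13.25% → £1.66
Bottle of rosé £17.17: beer, wine and spirits → 12.25% + 1% transit = 13.25% → £2.28
Yo-yo £7.86: children's toys → 8.5% + 0% transit = 8.5% → £0.67
RC car £98.84: children's toys → 8.5% + 0% transit = 8.5% → £8.40
Plush bear £16.21: children's toys → 8.5% + 0% transit = 8.5% → £1.38
AA batteries (8-pack) £6.31: everything else → 5% + 0% transit = 5% → £0.32
Laundry detergent £22.48: everything else → 5% + 0% transit = 5% → £1.12
Card game £24.75: children's toys → 8.5% + 0% transit = 8.5% → £2.10
Wall clock £53.14: everything else → 5% + 0% transit = 5% → £2.66
Wooden train set £35.24: children's toys → 8.5% + 0% transit = 8.5% → £3.00
Total tax = £1.67 + £1.66 + £2.28 + £0.67 + £8.40 + £1.38 + £0.32 + £1.12 + £2.10 + £2.66 + £3.00 = £25.26

£25.26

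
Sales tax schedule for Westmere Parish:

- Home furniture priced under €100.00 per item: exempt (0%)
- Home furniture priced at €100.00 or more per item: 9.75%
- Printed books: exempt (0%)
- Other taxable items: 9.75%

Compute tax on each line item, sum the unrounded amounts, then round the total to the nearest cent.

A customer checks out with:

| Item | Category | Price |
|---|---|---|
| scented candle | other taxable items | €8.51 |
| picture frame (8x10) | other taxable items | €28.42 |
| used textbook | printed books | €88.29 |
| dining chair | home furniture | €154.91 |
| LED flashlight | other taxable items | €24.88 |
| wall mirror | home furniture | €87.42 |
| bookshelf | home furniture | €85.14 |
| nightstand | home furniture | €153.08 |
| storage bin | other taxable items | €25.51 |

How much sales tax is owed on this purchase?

€38.54

Scented candle €8.51: other taxable items → 9.75% → €0.829725
Picture frame (8x10) €28.42: other taxable items → 9.75% → €2.77095
Used textbook €88.29: printed books → 0% → €0.00
Dining chair €154.91: home furniture, €100.00 or more → 9.75% → €15.103725
LED flashlight €24.88: other taxable items → 9.75% → €2.4258
Wall mirror €87.42: home furniture, under €100.00 → 0% → €0.00
Bookshelf €85.14: home furniture, under €100.00 → 0% → €0.00
Nightstand €153.08: home furniture, €100.00 or more → 9.75% → €14.9253
Storage bin €25.51: other taxable items → 9.75% → €2.487225
Unrounded tax sum = €38.542725 → €38.54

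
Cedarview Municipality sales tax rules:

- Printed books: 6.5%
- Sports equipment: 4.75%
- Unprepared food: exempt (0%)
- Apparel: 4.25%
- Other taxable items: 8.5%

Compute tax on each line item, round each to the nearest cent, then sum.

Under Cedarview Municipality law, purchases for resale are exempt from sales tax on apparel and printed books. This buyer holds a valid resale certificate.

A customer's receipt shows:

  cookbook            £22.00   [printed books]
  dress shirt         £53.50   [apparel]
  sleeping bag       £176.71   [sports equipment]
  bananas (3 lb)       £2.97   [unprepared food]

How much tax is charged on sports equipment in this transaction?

Sleeping bag £176.71: sports equipment → 4.75% → £8.39
Tax on sports equipment = £8.39

£8.39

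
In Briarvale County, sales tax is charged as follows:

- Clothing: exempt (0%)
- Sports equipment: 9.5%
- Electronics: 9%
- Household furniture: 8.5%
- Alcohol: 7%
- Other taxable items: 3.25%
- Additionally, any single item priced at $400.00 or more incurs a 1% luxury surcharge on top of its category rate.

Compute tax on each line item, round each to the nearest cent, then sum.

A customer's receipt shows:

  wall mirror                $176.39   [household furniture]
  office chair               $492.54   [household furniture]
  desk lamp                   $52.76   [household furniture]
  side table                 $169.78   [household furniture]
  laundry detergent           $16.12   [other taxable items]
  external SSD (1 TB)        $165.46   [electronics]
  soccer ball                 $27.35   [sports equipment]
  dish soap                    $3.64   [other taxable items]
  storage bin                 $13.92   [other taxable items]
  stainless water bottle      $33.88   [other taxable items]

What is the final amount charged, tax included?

Wall mirror $176.39: household furniture → 8.5% → $14.99
Office chair $492.54: household furniture → 8.5% + 1% surcharge = 9.5% → $46.79
Desk lamp $52.76: household furniture → 8.5% → $4.48
Side table $169.78: household furniture → 8.5% → $14.43
Laundry detergent $16.12: other taxable items → 3.25% → $0.52
External SSD (1 TB) $165.46: electronics → 9% → $14.89
Soccer ball $27.35: sports equipment → 9.5% → $2.60
Dish soap $3.64: other taxable items → 3.25% → $0.12
Storage bin $13.92: other taxable items → 3.25% → $0.45
Stainless water bottle $33.88: other taxable items → 3.25% → $1.10
Subtotal = $1151.84; tax = $100.37; total due = $1252.21

$1252.21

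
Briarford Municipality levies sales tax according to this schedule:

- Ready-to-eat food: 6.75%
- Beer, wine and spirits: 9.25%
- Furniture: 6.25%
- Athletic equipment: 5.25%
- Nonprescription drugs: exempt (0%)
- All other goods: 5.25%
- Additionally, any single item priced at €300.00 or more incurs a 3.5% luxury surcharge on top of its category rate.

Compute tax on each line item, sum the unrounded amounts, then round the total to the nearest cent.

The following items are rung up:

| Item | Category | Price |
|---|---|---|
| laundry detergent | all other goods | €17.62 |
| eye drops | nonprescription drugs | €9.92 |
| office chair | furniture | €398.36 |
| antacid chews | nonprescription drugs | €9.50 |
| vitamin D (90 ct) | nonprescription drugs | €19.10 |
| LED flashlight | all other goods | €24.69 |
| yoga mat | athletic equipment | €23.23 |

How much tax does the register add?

€42.28

Laundry detergent €17.62: all other goods → 5.25% → €0.92505
Eye drops €9.92: nonprescription drugs → 0% → €0.00
Office chair €398.36: furniture → 6.25% + 3.5% surcharge = 9.75% → €38.8401
Antacid chews €9.50: nonprescription drugs → 0% → €0.00
Vitamin D (90 ct) €19.10: nonprescription drugs → 0% → €0.00
LED flashlight €24.69: all other goods → 5.25% → €1.296225
Yoga mat €23.23: athletic equipment → 5.25% → €1.219575
Unrounded tax sum = €42.28095 → €42.28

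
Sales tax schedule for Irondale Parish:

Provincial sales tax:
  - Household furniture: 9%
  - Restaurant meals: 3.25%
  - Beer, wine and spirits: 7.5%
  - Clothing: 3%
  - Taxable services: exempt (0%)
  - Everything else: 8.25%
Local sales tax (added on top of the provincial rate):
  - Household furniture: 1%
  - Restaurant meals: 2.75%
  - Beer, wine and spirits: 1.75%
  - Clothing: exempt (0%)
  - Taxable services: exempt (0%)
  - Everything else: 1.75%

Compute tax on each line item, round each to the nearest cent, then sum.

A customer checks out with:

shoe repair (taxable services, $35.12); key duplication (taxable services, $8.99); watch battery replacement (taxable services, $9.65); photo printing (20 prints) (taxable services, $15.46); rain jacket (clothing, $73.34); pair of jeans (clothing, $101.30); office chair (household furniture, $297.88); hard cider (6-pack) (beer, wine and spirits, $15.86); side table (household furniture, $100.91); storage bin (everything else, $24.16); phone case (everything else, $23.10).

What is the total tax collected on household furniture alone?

Office chair $297.88: household furniture → 9% + 1% local = 10% → $29.79
Side table $100.91: household furniture → 9% + 1% local = 10% → $10.09
Tax on household furniture = $29.79 + $10.09 = $39.88

$39.88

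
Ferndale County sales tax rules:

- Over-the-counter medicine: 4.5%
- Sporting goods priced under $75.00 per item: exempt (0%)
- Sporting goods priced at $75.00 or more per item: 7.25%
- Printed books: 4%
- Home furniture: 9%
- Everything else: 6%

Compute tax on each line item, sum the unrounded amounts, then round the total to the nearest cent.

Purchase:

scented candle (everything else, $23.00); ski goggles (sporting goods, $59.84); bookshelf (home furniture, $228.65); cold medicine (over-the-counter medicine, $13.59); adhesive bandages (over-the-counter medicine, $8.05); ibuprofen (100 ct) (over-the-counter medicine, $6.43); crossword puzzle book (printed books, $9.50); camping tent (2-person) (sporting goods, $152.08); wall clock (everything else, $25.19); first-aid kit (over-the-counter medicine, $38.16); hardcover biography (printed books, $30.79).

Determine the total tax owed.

$39.09

Scented candle $23.00: everything else → 6% → $1.38
Ski goggles $59.84: sporting goods, under $75.00 → 0% → $0.00
Bookshelf $228.65: home furniture → 9% → $20.5785
Cold medicine $13.59: over-the-counter medicine → 4.5% → $0.61155
Adhesive bandages $8.05: over-the-counter medicine → 4.5% → $0.36225
Ibuprofen (100 ct) $6.43: over-the-counter medicine → 4.5% → $0.28935
Crossword puzzle book $9.50: printed books → 4% → $0.38
Camping tent (2-person) $152.08: sporting goods, $75.00 or more → 7.25% → $11.0258
Wall clock $25.19: everything else → 6% → $1.5114
First-aid kit $38.16: over-the-counter medicine → 4.5% → $1.7172
Hardcover biography $30.79: printed books → 4% → $1.2316
Unrounded tax sum = $39.08765 → $39.09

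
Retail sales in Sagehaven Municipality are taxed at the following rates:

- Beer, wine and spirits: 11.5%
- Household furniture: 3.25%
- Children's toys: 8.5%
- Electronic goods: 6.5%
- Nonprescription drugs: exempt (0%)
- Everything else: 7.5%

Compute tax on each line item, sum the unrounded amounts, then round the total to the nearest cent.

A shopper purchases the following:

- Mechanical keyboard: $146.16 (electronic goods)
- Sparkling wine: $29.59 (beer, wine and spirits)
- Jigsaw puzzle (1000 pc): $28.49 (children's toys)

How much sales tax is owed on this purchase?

$15.32

Mechanical keyboard $146.16: electronic goods → 6.5% → $9.5004
Sparkling wine $29.59: beer, wine and spirits → 11.5% → $3.40285
Jigsaw puzzle (1000 pc) $28.49: children's toys → 8.5% → $2.42165
Unrounded tax sum = $15.3249 → $15.32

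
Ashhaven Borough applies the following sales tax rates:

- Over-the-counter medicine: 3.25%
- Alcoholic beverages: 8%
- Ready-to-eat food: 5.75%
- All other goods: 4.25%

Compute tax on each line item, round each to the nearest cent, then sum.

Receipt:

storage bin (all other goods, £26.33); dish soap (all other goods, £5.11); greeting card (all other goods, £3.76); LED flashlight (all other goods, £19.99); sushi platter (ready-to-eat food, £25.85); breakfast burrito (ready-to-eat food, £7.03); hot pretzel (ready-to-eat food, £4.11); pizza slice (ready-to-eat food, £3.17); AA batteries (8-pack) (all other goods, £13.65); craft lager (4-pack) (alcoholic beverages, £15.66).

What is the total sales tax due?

£6.49

Storage bin £26.33: all other goods → 4.25% → £1.12
Dish soap £5.11: all other goods → 4.25% → £0.22
Greeting card £3.76: all other goods → 4.25% → £0.16
LED flashlight £19.99: all other goods → 4.25% → £0.85
Sushi platter £25.85: ready-to-eat food → 5.75% → £1.49
Breakfast burrito £7.03: ready-to-eat food → 5.75% → £0.40
Hot pretzel £4.11: ready-to-eat food → 5.75% → £0.24
Pizza slice £3.17: ready-to-eat food → 5.75% → £0.18
AA batteries (8-pack) £13.65: all other goods → 4.25% → £0.58
Craft lager (4-pack) £15.66: alcoholic beverages → 8% → £1.25
Total tax = £1.12 + £0.22 + £0.16 + £0.85 + £1.49 + £0.40 + £0.24 + £0.18 + £0.58 + £1.25 = £6.49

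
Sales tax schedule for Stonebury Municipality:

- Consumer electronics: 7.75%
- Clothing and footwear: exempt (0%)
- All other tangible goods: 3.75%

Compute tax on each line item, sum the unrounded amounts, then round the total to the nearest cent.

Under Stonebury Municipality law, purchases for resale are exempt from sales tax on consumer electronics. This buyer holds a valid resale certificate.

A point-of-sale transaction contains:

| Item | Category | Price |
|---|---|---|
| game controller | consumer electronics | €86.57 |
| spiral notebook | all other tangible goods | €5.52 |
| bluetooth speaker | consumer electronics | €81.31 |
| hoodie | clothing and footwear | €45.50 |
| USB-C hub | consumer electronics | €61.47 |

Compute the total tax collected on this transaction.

Game controller €86.57: consumer electronics, buyer-exempt → 0% → €0.00
Spiral notebook €5.52: all other tangible goods → 3.75% → €0.207
Bluetooth speaker €81.31: consumer electronics, buyer-exempt → 0% → €0.00
Hoodie €45.50: clothing and footwear → 0% → €0.00
USB-C hub €61.47: consumer electronics, buyer-exempt → 0% → €0.00
Unrounded tax sum = €0.207 → €0.21

€0.21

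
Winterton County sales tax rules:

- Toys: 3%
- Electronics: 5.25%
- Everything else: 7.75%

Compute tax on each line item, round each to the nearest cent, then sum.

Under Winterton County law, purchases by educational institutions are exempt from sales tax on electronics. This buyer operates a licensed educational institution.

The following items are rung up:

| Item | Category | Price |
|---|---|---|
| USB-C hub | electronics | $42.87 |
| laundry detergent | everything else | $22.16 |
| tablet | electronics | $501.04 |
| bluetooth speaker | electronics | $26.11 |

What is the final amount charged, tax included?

USB-C hub $42.87: electronics, buyer-exempt → 0% → $0.00
Laundry detergent $22.16: everything else → 7.75% → $1.72
Tablet $501.04: electronics, buyer-exempt → 0% → $0.00
Bluetooth speaker $26.11: electronics, buyer-exempt → 0% → $0.00
Subtotal = $592.18; tax = $1.72; total due = $593.90

$593.90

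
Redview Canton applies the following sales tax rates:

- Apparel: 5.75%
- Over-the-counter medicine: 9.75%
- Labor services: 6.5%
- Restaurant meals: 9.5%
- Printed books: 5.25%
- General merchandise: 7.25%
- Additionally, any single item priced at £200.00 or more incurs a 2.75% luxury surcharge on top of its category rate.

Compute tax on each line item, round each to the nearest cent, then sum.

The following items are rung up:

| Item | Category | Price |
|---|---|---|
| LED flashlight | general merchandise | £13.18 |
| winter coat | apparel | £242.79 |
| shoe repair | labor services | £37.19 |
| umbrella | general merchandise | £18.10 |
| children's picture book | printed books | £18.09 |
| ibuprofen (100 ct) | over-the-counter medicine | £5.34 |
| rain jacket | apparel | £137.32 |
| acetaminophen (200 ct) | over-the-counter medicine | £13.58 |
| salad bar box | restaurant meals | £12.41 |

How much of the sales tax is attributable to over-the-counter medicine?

£1.84

Ibuprofen (100 ct) £5.34: over-the-counter medicine → 9.75% → £0.52
Acetaminophen (200 ct) £13.58: over-the-counter medicine → 9.75% → £1.32
Tax on over-the-counter medicine = £0.52 + £1.32 = £1.84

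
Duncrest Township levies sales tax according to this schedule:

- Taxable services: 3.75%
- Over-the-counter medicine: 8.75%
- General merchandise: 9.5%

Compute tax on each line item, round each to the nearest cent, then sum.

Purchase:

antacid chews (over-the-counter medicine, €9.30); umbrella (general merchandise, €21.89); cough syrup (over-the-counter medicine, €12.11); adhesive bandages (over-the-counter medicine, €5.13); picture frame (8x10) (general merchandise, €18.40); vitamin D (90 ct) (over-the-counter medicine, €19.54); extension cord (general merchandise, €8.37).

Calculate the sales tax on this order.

Antacid chews €9.30: over-the-counter medicine → 8.75% → €0.81
Umbrella €21.89: general merchandise → 9.5% → €2.08
Cough syrup €12.11: over-the-counter medicine → 8.75% → €1.06
Adhesive bandages €5.13: over-the-counter medicine → 8.75% → €0.45
Picture frame (8x10) €18.40: general merchandise → 9.5% → €1.75
Vitamin D (90 ct) €19.54: over-the-counter medicine → 8.75% → €1.71
Extension cord €8.37: general merchandise → 9.5% → €0.80
Total tax = €0.81 + €2.08 + €1.06 + €0.45 + €1.75 + €1.71 + €0.80 = €8.66

€8.66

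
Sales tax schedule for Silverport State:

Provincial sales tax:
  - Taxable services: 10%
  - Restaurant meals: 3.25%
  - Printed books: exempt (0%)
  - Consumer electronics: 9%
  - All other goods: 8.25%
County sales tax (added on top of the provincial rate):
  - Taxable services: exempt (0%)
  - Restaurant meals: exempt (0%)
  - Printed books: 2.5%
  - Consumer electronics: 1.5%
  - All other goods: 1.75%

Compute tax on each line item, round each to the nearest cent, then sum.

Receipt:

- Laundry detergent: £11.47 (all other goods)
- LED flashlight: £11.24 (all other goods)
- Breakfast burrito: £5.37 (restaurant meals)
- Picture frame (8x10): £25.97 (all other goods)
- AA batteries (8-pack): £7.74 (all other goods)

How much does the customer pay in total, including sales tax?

£67.60

Laundry detergent £11.47: all other goods → 8.25% + 1.75% county = 10% → £1.15
LED flashlight £11.24: all other goods → 8.25% + 1.75% county = 10% → £1.12
Breakfast burrito £5.37: restaurant meals → 3.25% + 0% county = 3.25% → £0.17
Picture frame (8x10) £25.97: all other goods → 8.25% + 1.75% county = 10% → £2.60
AA batteries (8-pack) £7.74: all other goods → 8.25% + 1.75% county = 10% → £0.77
Subtotal = £61.79; tax = £5.81; total due = £67.60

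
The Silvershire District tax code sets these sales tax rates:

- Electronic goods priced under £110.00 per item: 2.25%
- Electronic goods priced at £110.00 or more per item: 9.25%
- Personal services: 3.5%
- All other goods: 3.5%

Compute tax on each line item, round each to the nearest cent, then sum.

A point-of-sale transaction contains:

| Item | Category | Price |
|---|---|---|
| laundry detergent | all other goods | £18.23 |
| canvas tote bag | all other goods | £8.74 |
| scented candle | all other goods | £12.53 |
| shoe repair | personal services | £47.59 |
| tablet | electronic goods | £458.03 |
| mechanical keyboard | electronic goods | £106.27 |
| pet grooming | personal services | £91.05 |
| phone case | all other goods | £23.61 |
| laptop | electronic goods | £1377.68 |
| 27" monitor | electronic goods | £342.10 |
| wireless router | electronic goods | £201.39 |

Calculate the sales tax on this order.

£229.55

Laundry detergent £18.23: all other goods → 3.5% → £0.64
Canvas tote bag £8.74: all other goods → 3.5% → £0.31
Scented candle £12.53: all other goods → 3.5% → £0.44
Shoe repair £47.59: personal services → 3.5% → £1.67
Tablet £458.03: electronic goods, £110.00 or more → 9.25% → £42.37
Mechanical keyboard £106.27: electronic goods, under £110.00 → 2.25% → £2.39
Pet grooming £91.05: personal services → 3.5% → £3.19
Phone case £23.61: all other goods → 3.5% → £0.83
Laptop £1377.68: electronic goods, £110.00 or more → 9.25% → £127.44
27" monitor £342.10: electronic goods, £110.00 or more → 9.25% → £31.64
Wireless router £201.39: electronic goods, £110.00 or more → 9.25% → £18.63
Total tax = £0.64 + £0.31 + £0.44 + £1.67 + £42.37 + £2.39 + £3.19 + £0.83 + £127.44 + £31.64 + £18.63 = £229.55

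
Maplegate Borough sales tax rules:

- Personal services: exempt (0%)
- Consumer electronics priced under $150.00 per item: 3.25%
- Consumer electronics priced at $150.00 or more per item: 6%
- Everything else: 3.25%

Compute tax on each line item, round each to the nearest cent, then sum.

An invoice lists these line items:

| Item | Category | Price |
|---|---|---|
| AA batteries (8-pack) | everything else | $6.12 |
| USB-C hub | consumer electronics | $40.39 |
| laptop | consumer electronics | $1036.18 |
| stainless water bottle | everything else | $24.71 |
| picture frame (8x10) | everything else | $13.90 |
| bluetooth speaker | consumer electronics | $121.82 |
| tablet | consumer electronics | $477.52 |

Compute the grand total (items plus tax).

AA batteries (8-pack) $6.12: everything else → 3.25% → $0.20
USB-C hub $40.39: consumer electronics, under $150.00 → 3.25% → $1.31
Laptop $1036.18: consumer electronics, $150.00 or more → 6% → $62.17
Stainless water bottle $24.71: everything else → 3.25% → $0.80
Picture frame (8x10) $13.90: everything else → 3.25% → $0.45
Bluetooth speaker $121.82: consumer electronics, under $150.00 → 3.25% → $3.96
Tablet $477.52: consumer electronics, $150.00 or more → 6% → $28.65
Subtotal = $1720.64; tax = $97.54; total due = $1818.18

$1818.18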